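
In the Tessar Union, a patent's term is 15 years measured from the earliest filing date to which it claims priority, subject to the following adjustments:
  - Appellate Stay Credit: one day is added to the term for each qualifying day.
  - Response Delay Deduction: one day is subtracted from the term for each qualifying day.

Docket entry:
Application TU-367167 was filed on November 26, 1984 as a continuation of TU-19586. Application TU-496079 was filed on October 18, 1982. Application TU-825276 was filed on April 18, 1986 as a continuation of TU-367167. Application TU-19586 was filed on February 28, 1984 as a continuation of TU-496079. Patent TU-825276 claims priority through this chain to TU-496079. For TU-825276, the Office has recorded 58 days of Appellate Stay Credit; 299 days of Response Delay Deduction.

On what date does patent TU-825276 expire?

February 19, 1997

Earliest priority filing: 18 October 1982.
Base term: 18 October 1982 + 15 years → 18 October 1997.
Appellate Stay Credit: +58 days → 15 December 1997.
Response Delay Deduction: −299 days → 19 February 1997.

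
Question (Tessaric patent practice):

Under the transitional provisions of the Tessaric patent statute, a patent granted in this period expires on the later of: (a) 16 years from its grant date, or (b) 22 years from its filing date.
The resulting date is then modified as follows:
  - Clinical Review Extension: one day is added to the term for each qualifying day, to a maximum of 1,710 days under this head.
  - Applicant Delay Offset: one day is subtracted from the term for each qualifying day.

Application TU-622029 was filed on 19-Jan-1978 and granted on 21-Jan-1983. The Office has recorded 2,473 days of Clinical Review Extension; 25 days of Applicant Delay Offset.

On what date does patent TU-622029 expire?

(a) grant + 16 years → 21 January 1999.
(b) filing + 22 years → 19 January 2000.
Later of the two: 19 January 2000.
Clinical Review Extension: 2473 days claimed exceeds the 1710-day cap, so +1710 days → 24 September 2004.
Applicant Delay Offset: −25 days → 30 August 2004.

August 30, 2004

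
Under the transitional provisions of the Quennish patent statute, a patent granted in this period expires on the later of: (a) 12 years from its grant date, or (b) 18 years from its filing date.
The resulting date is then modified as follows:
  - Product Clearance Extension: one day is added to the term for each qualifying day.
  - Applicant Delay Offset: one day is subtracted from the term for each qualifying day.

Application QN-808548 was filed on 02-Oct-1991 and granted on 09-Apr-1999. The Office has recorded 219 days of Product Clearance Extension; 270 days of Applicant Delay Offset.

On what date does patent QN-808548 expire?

February 17, 2011

(a) grant + 12 years → 9 April 2011.
(b) filing + 18 years → 2 October 2009.
Later of the two: 9 April 2011.
Product Clearance Extension: +219 days → 14 November 2011.
Applicant Delay Offset: −270 days → 17 February 2011.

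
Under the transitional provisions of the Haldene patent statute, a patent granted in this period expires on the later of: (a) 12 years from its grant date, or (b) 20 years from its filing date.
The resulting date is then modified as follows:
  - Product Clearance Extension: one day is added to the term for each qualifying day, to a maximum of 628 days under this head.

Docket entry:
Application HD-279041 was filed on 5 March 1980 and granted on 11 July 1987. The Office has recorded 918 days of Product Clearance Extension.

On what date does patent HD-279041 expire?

(a) grant + 12 years → 11 July 1999.
(b) filing + 20 years → 5 March 2000.
Later of the two: 5 March 2000.
Product Clearance Extension: 918 days claimed exceeds the 628-day cap, so +628 days → 23 November 2001.

2001-11-23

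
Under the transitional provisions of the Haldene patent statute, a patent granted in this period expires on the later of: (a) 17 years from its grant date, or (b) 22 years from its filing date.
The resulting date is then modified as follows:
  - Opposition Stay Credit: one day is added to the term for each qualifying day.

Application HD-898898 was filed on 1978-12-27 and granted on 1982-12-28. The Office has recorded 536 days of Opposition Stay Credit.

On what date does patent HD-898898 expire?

2002-06-16

(a) grant + 17 years → 28 December 1999.
(b) filing + 22 years → 27 December 2000.
Later of the two: 27 December 2000.
Opposition Stay Credit: +536 days → 16 June 2002.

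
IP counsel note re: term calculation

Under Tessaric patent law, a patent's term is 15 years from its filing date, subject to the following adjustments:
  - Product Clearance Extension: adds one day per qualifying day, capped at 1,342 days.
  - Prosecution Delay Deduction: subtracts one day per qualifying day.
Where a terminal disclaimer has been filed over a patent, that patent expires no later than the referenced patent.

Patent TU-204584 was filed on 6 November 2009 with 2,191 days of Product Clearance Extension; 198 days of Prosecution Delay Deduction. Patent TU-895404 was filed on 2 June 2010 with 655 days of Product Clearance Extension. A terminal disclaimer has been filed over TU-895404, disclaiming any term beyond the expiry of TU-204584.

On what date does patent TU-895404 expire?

Natural term of TU-895404:
  Base: filing + 15 years → 2 June 2025.
  Product Clearance Extension: 655 days (within the 1342-day cap) → +655 days → 19 March 2027.
Expiry of referenced patent TU-204584:
  Base: filing + 15 years → 6 November 2024.
  Product Clearance Extension: 2191 days claimed exceeds the 1342-day cap, so +1342 days → 10 July 2028.
  Prosecution Delay Deduction: −198 days → 25 December 2027.
Terminal disclaimer: TU-895404 expires on the earlier of 19 March 2027 and 25 December 2027.

2027-03-19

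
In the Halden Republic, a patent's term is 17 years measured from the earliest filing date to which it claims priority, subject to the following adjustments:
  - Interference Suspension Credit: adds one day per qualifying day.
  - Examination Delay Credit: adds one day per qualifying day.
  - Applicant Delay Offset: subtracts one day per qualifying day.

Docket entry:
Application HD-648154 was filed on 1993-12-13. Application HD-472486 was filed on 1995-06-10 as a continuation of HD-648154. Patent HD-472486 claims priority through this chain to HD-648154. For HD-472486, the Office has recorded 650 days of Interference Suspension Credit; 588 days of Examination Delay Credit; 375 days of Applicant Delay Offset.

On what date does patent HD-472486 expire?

Earliest priority filing: 13 December 1993.
Base term: 13 December 1993 + 17 years → 13 December 2010.
Interference Suspension Credit: +650 days → 23 September 2012.
Examination Delay Credit: +588 days → 4 May 2014.
Applicant Delay Offset: −375 days → 24 April 2013.

2013-04-24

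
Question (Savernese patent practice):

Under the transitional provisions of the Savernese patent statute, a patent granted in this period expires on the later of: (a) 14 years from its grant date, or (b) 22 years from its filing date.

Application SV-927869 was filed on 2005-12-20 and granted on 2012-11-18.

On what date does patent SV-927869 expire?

2027-12-20

(a) grant + 14 years → 18 November 2026.
(b) filing + 22 years → 20 December 2027.
Later of the two: 20 December 2027.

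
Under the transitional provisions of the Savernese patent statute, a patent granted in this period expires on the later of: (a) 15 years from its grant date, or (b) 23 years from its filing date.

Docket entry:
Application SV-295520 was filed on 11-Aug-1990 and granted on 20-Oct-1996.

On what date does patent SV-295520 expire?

August 11, 2013

(a) grant + 15 years → 20 October 2011.
(b) filing + 23 years → 11 August 2013.
Later of the two: 11 August 2013.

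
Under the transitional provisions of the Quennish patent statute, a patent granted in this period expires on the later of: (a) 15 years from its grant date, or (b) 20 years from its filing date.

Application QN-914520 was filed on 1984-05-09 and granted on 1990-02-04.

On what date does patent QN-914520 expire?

(a) grant + 15 years → 4 February 2005.
(b) filing + 20 years → 9 May 2004.
Later of the two: 4 February 2005.

2005-02-04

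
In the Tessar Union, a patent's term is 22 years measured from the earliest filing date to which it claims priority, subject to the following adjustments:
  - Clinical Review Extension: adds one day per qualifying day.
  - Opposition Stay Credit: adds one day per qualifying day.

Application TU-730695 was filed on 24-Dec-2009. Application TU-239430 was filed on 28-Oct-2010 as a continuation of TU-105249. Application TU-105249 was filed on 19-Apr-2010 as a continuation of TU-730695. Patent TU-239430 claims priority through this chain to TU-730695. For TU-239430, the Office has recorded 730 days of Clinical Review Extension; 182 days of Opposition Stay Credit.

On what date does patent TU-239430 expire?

2034-06-23

Earliest priority filing: 24 December 2009.
Base term: 24 December 2009 + 22 years → 24 December 2031.
Clinical Review Extension: +730 days → 23 December 2033.
Opposition Stay Credit: +182 days → 23 June 2034.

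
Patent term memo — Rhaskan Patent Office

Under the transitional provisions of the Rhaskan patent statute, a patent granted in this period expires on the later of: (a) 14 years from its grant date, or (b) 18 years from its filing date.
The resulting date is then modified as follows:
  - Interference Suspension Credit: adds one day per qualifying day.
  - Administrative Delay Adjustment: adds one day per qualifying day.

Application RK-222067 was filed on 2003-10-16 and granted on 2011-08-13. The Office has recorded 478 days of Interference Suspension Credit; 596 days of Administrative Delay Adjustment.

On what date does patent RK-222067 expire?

(a) grant + 14 years → 13 August 2025.
(b) filing + 18 years → 16 October 2021.
Later of the two: 13 August 2025.
Interference Suspension Credit: +478 days → 4 December 2026.
Administrative Delay Adjustment: +596 days → 22 July 2028.

2028-07-22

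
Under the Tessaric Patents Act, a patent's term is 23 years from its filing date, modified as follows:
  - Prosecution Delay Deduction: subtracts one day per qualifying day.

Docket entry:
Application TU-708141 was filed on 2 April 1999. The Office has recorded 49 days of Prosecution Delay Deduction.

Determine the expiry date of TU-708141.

Base term: filing date + 23 years → 2 April 2022.
Prosecution Delay Deduction: −49 days → 12 February 2022.

February 12, 2022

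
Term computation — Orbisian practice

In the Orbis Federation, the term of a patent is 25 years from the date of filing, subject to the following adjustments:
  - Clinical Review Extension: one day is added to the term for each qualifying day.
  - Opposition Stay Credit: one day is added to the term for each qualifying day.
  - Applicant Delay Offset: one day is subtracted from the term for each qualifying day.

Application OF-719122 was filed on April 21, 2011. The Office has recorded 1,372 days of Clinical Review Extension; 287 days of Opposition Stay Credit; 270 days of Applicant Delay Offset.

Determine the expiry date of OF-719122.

Base term: filing date + 25 years → 21 April 2036.
Clinical Review Extension: +1372 days → 23 January 2040.
Opposition Stay Credit: +287 days → 5 November 2040.
Applicant Delay Offset: −270 days → 9 February 2040.

2040-02-09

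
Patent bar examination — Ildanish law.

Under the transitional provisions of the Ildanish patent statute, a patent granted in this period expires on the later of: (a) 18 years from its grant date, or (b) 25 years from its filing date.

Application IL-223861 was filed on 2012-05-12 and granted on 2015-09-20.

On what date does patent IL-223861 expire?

2037-05-12

(a) grant + 18 years → 20 September 2033.
(b) filing + 25 years → 12 May 2037.
Later of the two: 12 May 2037.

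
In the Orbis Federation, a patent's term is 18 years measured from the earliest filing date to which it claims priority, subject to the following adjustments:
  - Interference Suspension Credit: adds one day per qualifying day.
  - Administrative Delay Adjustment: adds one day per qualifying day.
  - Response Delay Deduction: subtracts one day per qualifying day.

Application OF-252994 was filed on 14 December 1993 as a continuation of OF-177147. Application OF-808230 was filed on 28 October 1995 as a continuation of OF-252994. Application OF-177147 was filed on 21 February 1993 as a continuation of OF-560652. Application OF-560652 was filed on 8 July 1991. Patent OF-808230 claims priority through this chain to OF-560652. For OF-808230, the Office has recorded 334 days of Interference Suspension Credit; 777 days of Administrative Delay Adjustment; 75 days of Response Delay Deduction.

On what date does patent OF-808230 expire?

Earliest priority filing: 8 July 1991.
Base term: 8 July 1991 + 18 years → 8 July 2009.
Interference Suspension Credit: +334 days → 7 June 2010.
Administrative Delay Adjustment: +777 days → 23 July 2012.
Response Delay Deduction: −75 days → 9 May 2012.

May 9, 2012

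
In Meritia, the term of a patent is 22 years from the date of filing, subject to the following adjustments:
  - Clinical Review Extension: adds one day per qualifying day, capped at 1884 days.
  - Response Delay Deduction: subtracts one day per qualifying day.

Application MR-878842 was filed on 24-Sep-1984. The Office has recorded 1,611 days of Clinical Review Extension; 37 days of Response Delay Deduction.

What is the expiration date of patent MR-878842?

Base term: filing date + 22 years → 24 September 2006.
Clinical Review Extension: 1611 days (within the 1884-day cap) → +1611 days → 21 February 2011.
Response Delay Deduction: −37 days → 15 January 2011.

2011-01-15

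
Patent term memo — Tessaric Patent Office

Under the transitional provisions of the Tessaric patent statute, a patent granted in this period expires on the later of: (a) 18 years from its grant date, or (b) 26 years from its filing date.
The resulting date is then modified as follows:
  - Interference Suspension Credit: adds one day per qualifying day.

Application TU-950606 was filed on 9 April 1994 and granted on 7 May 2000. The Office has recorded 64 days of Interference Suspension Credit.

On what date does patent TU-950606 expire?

(a) grant + 18 years → 7 May 2018.
(b) filing + 26 years → 9 April 2020.
Later of the two: 9 April 2020.
Interference Suspension Credit: +64 days → 12 June 2020.

2020-06-12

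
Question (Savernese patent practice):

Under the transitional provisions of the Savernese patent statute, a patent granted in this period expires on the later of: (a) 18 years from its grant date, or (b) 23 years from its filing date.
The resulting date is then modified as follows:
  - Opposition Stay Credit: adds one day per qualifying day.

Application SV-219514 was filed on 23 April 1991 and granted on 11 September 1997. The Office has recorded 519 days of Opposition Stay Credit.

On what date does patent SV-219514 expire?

(a) grant + 18 years → 11 September 2015.
(b) filing + 23 years → 23 April 2014.
Later of the two: 11 September 2015.
Opposition Stay Credit: +519 days → 11 February 2017.

2017-02-11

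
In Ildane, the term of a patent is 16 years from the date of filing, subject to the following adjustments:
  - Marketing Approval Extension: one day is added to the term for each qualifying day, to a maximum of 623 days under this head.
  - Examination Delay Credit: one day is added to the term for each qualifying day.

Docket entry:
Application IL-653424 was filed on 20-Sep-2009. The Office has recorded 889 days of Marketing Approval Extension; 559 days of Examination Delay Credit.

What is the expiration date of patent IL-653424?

December 15, 2028

Base term: filing date + 16 years → 20 September 2025.
Marketing Approval Extension: 889 days claimed exceeds the 623-day cap, so +623 days → 5 June 2027.
Examination Delay Credit: +559 days → 15 December 2028.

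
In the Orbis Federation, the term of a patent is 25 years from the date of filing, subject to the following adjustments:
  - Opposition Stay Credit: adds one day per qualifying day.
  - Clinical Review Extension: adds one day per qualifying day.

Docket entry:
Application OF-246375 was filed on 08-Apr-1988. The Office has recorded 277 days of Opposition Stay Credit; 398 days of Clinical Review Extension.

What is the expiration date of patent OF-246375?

2015-02-12

Base term: filing date + 25 years → 8 April 2013.
Opposition Stay Credit: +277 days → 10 January 2014.
Clinical Review Extension: +398 days → 12 February 2015.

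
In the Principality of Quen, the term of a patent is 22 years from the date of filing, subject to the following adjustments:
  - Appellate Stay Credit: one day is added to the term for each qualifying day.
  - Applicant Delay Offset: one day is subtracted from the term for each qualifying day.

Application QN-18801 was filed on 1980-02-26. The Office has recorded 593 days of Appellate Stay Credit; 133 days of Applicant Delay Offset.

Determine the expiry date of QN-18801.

2003-06-01

Base term: filing date + 22 years → 26 February 2002.
Appellate Stay Credit: +593 days → 12 October 2003.
Applicant Delay Offset: −133 days → 1 June 2003.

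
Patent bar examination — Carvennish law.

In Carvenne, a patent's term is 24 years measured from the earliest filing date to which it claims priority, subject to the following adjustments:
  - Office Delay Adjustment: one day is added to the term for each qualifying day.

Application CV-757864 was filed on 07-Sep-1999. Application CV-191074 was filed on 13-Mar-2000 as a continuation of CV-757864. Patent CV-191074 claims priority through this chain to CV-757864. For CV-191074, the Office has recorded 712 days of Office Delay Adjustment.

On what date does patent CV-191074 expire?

Earliest priority filing: 7 September 1999.
Base term: 7 September 1999 + 24 years → 7 September 2023.
Office Delay Adjustment: +712 days → 19 August 2025.

August 19, 2025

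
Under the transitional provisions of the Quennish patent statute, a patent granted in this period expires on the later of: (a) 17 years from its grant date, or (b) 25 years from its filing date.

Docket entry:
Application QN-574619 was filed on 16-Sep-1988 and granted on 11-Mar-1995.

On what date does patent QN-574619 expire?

2013-09-16

(a) grant + 17 years → 11 March 2012.
(b) filing + 25 years → 16 September 2013.
Later of the two: 16 September 2013.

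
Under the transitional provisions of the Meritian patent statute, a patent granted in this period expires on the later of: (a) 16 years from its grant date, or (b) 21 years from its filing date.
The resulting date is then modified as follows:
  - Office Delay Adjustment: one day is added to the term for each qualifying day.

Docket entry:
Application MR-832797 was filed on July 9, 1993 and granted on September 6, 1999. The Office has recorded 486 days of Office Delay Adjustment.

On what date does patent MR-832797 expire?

January 4, 2017

(a) grant + 16 years → 6 September 2015.
(b) filing + 21 years → 9 July 2014.
Later of the two: 6 September 2015.
Office Delay Adjustment: +486 days → 4 January 2017.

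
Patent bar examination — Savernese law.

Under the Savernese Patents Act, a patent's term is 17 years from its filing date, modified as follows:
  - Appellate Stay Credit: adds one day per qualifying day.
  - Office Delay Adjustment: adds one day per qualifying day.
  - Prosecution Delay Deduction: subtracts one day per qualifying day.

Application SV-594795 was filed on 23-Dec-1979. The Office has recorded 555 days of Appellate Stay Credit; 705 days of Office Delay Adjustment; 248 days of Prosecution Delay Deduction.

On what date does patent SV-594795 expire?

Base term: filing date + 17 years → 23 December 1996.
Appellate Stay Credit: +555 days → 1 July 1998.
Office Delay Adjustment: +705 days → 5 June 2000.
Prosecution Delay Deduction: −248 days → 1 October 1999.

October 1, 1999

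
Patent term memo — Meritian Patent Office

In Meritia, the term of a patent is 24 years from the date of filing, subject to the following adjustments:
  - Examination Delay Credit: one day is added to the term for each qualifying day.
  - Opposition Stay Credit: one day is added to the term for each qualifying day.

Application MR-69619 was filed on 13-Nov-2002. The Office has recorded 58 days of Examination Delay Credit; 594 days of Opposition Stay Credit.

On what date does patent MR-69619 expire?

August 26, 2028

Base term: filing date + 24 years → 13 November 2026.
Examination Delay Credit: +58 days → 10 January 2027.
Opposition Stay Credit: +594 days → 26 August 2028.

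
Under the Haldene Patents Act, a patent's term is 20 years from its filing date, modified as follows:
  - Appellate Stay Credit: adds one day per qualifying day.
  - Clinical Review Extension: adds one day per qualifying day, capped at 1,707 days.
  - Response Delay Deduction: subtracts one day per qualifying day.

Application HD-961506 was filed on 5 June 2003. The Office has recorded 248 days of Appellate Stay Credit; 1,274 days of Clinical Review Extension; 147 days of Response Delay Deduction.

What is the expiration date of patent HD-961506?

Base term: filing date + 20 years → 5 June 2023.
Appellate Stay Credit: +248 days → 8 February 2024.
Clinical Review Extension: 1274 days (within the 1707-day cap) → +1274 days → 5 August 2027.
Response Delay Deduction: −147 days → 11 March 2027.

2027-03-11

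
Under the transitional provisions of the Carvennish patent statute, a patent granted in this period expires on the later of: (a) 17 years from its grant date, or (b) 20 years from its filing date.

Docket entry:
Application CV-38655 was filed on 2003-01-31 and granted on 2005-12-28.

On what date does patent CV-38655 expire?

2023-01-31

(a) grant + 17 years → 28 December 2022.
(b) filing + 20 years → 31 January 2023.
Later of the two: 31 January 2023.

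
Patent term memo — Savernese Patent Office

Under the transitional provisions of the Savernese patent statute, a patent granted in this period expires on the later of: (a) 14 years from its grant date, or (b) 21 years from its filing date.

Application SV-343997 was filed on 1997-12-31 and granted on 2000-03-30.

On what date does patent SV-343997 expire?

(a) grant + 14 years → 30 March 2014.
(b) filing + 21 years → 31 December 2018.
Later of the two: 31 December 2018.

December 31, 2018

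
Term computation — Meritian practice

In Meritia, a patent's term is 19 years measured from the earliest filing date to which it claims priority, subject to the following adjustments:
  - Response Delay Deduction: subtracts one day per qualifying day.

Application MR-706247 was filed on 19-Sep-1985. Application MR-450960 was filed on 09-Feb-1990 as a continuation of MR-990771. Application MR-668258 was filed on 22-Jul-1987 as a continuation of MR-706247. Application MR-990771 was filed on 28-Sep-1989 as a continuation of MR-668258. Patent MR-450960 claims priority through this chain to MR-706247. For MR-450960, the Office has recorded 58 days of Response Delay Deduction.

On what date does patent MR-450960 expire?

Earliest priority filing: 19 September 1985.
Base term: 19 September 1985 + 19 years → 19 September 2004.
Response Delay Deduction: −58 days → 23 July 2004.

2004-07-23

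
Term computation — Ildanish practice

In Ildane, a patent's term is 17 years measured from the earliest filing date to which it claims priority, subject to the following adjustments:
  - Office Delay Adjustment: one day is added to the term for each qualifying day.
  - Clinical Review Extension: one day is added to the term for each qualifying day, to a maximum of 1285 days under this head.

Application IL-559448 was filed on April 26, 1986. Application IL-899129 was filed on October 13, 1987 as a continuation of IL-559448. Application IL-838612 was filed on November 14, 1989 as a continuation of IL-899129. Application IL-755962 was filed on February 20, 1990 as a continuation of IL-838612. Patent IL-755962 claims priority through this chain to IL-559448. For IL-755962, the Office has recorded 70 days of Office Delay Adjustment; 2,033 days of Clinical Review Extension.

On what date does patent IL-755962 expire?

January 10, 2007

Earliest priority filing: 26 April 1986.
Base term: 26 April 1986 + 17 years → 26 April 2003.
Office Delay Adjustment: +70 days → 5 July 2003.
Clinical Review Extension: 2033 days claimed exceeds the 1285-day cap, so +1285 days → 10 January 2007.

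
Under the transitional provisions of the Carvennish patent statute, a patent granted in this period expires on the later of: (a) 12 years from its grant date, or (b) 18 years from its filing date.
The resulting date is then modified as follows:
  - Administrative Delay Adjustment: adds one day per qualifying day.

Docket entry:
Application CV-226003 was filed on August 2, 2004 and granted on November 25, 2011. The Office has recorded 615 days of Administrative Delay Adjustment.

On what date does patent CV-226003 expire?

August 1, 2025

(a) grant + 12 years → 25 November 2023.
(b) filing + 18 years → 2 August 2022.
Later of the two: 25 November 2023.
Administrative Delay Adjustment: +615 days → 1 August 2025.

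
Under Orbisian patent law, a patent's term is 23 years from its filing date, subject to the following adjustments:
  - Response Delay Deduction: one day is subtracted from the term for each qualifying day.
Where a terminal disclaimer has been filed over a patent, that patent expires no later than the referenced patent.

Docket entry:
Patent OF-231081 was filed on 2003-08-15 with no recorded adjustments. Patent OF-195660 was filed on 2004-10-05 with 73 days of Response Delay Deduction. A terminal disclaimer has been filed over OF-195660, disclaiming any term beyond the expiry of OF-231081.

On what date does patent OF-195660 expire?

Natural term of OF-195660:
  Base: filing + 23 years → 5 October 2027.
  Response Delay Deduction: −73 days → 24 July 2027.
Expiry of referenced patent OF-231081:
  Base: filing + 23 years → 15 August 2026.
Terminal disclaimer: OF-195660 expires on the earlier of 24 July 2027 and 15 August 2026.

2026-08-15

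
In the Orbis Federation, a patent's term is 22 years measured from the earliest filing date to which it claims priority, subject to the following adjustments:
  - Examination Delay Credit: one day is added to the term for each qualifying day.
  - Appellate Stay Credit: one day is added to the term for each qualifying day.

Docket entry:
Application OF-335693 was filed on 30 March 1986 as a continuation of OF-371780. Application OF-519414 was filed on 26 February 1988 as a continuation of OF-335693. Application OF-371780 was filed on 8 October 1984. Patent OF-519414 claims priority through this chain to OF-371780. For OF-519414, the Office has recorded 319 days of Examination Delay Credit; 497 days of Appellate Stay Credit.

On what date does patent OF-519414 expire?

2009-01-01

Earliest priority filing: 8 October 1984.
Base term: 8 October 1984 + 22 years → 8 October 2006.
Examination Delay Credit: +319 days → 23 August 2007.
Appellate Stay Credit: +497 days → 1 January 2009.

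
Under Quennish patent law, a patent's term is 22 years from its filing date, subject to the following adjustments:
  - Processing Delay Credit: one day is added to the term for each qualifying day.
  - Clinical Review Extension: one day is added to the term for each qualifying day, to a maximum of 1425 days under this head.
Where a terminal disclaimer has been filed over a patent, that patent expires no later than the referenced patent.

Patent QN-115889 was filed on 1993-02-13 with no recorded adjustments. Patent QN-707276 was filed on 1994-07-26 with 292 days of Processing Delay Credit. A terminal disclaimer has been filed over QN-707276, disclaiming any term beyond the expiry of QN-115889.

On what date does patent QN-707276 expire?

February 13, 2015

Natural term of QN-707276:
  Base: filing + 22 years → 26 July 2016.
  Processing Delay Credit: +292 days → 14 May 2017.
Expiry of referenced patent QN-115889:
  Base: filing + 22 years → 13 February 2015.
Terminal disclaimer: QN-707276 expires on the earlier of 14 May 2017 and 13 February 2015.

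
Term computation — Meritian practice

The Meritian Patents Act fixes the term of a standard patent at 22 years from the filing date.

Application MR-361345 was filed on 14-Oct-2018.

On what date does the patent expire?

October 14, 2040

Filing date + 22 years → 14 October 2040.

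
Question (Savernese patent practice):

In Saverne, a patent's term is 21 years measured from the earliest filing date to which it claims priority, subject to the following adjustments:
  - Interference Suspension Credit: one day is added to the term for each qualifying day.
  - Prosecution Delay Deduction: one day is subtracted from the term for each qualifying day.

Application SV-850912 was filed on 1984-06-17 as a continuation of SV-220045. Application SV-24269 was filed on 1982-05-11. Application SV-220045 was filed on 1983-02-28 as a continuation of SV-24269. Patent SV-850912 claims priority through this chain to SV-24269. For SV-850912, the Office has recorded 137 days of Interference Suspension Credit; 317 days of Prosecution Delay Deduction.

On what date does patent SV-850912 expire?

2002-11-12

Earliest priority filing: 11 May 1982.
Base term: 11 May 1982 + 21 years → 11 May 2003.
Interference Suspension Credit: +137 days → 25 September 2003.
Prosecution Delay Deduction: −317 days → 12 November 2002.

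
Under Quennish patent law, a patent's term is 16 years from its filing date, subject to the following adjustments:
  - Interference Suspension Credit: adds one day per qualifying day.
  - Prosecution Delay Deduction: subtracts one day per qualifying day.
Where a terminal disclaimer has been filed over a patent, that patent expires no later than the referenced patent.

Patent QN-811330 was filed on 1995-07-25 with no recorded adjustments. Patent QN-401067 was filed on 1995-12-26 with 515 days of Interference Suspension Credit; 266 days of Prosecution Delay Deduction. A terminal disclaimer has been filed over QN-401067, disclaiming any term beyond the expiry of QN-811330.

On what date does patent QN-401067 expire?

Natural term of QN-401067:
  Base: filing + 16 years → 26 December 2011.
  Interference Suspension Credit: +515 days → 24 May 2013.
  Prosecution Delay Deduction: −266 days → 31 August 2012.
Expiry of referenced patent QN-811330:
  Base: filing + 16 years → 25 July 2011.
Terminal disclaimer: QN-401067 expires on the earlier of 31 August 2012 and 25 July 2011.

July 25, 2011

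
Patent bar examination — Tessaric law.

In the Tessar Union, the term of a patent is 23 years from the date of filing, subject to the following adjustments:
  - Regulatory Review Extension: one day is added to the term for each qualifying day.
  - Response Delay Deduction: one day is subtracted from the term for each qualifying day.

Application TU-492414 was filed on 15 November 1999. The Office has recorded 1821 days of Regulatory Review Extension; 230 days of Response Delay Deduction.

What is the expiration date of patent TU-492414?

Base term: filing date + 23 years → 15 November 2022.
Regulatory Review Extension: +1821 days → 10 November 2027.
Response Delay Deduction: −230 days → 25 March 2027.

2027-03-25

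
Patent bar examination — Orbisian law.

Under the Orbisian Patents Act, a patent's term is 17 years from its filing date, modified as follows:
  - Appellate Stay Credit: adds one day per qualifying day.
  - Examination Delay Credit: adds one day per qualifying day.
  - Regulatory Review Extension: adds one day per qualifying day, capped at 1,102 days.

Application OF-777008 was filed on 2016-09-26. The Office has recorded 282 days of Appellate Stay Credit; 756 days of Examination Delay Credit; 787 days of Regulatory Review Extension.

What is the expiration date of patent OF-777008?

Base term: filing date + 17 years → 26 September 2033.
Appellate Stay Credit: +282 days → 5 July 2034.
Examination Delay Credit: +756 days → 30 July 2036.
Regulatory Review Extension: 787 days (within the 1102-day cap) → +787 days → 25 September 2038.

September 25, 2038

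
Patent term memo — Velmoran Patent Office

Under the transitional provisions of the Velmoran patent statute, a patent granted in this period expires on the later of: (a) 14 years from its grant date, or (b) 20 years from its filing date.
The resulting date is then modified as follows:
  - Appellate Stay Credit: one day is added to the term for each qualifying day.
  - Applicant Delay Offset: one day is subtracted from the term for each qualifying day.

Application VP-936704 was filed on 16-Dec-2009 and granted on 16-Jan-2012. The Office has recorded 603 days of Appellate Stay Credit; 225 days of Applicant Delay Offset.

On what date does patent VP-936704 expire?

(a) grant + 14 years → 16 January 2026.
(b) filing + 20 years → 16 December 2029.
Later of the two: 16 December 2029.
Appellate Stay Credit: +603 days → 11 August 2031.
Applicant Delay Offset: −225 days → 29 December 2030.

2030-12-29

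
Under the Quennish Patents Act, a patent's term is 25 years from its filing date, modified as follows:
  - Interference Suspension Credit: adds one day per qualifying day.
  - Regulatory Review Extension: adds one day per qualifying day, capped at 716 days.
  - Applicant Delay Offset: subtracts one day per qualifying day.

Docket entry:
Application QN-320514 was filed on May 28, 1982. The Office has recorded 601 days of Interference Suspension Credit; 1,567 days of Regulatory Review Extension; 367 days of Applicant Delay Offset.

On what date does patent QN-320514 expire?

Base term: filing date + 25 years → 28 May 2007.
Interference Suspension Credit: +601 days → 18 January 2009.
Regulatory Review Extension: 1567 days claimed exceeds the 716-day cap, so +716 days → 4 January 2011.
Applicant Delay Offset: −367 days → 2 January 2010.

2010-01-02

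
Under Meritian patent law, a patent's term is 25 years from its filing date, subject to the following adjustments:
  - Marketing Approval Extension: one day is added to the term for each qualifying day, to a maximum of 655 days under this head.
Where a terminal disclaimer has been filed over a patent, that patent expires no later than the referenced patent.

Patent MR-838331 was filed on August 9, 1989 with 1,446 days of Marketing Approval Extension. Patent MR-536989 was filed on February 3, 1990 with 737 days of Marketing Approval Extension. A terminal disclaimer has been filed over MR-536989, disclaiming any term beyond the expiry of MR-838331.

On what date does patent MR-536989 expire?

May 25, 2016

Natural term of MR-536989:
  Base: filing + 25 years → 3 February 2015.
  Marketing Approval Extension: 737 days claimed exceeds the 655-day cap, so +655 days → 19 November 2016.
Expiry of referenced patent MR-838331:
  Base: filing + 25 years → 9 August 2014.
  Marketing Approval Extension: 1446 days claimed exceeds the 655-day cap, so +655 days → 25 May 2016.
Terminal disclaimer: MR-536989 expires on the earlier of 19 November 2016 and 25 May 2016.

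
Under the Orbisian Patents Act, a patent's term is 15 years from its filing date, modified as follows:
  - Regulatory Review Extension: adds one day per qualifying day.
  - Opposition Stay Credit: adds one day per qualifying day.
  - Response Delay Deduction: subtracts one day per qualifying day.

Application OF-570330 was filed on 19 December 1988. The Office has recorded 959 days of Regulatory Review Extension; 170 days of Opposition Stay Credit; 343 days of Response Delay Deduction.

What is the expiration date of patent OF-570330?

Base term: filing date + 15 years → 19 December 2003.
Regulatory Review Extension: +959 days → 4 August 2006.
Opposition Stay Credit: +170 days → 21 January 2007.
Response Delay Deduction: −343 days → 12 February 2006.

February 12, 2006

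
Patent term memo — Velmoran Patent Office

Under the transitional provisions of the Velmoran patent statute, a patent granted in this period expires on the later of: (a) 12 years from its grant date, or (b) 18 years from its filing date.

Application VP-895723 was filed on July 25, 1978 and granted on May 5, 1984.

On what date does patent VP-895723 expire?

(a) grant + 12 years → 5 May 1996.
(b) filing + 18 years → 25 July 1996.
Later of the two: 25 July 1996.

July 25, 1996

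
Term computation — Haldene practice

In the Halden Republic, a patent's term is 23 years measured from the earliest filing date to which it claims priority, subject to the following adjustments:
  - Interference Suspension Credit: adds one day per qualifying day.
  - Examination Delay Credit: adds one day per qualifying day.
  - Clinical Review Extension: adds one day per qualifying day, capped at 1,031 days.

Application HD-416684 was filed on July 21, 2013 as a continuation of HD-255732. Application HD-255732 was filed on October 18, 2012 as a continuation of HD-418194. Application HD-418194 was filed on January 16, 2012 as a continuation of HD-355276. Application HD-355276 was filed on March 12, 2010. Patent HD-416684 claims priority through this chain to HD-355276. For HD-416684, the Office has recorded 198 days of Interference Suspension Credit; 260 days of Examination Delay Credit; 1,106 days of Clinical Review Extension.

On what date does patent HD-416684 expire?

Earliest priority filing: 12 March 2010.
Base term: 12 March 2010 + 23 years → 12 March 2033.
Interference Suspension Credit: +198 days → 26 September 2033.
Examination Delay Credit: +260 days → 13 June 2034.
Clinical Review Extension: 1106 days claimed exceeds the 1031-day cap, so +1031 days → 9 April 2037.

2037-04-09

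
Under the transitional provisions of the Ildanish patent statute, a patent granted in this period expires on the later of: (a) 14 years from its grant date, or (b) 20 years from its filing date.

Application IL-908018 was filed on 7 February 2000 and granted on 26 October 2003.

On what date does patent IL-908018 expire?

February 7, 2020

(a) grant + 14 years → 26 October 2017.
(b) filing + 20 years → 7 February 2020.
Later of the two: 7 February 2020.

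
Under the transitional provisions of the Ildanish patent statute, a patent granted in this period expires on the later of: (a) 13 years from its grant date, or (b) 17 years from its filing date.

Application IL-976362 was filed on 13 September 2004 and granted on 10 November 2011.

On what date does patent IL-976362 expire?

November 10, 2024

(a) grant + 13 years → 10 November 2024.
(b) filing + 17 years → 13 September 2021.
Later of the two: 10 November 2024.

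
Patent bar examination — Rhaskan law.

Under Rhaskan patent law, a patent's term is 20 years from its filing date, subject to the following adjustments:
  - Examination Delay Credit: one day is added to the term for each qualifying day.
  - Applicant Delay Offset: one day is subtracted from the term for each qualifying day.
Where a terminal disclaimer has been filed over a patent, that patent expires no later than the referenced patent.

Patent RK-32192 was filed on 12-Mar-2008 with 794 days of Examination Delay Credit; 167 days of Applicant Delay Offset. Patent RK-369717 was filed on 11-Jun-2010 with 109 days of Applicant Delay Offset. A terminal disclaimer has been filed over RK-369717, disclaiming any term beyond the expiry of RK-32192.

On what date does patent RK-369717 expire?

Natural term of RK-369717:
  Base: filing + 20 years → 11 June 2030.
  Applicant Delay Offset: −109 days → 22 February 2030.
Expiry of referenced patent RK-32192:
  Base: filing + 20 years → 12 March 2028.
  Examination Delay Credit: +794 days → 15 May 2030.
  Applicant Delay Offset: −167 days → 29 November 2029.
Terminal disclaimer: RK-369717 expires on the earlier of 22 February 2030 and 29 November 2029.

November 29, 2029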